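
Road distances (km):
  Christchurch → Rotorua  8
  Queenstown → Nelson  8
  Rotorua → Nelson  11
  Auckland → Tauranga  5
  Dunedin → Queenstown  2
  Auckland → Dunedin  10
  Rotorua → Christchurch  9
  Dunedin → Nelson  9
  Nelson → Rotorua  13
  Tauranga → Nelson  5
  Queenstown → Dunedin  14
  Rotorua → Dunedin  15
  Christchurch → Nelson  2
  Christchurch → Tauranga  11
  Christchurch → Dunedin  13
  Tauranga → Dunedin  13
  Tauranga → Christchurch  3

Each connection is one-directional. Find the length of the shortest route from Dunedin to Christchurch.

Routes from Dunedin to Christchurch:
Dunedin - Nelson - Rotorua - Christchurch: 9 + 13 + 9 = 31
Dunedin - Queenstown - Nelson - Rotorua - Christchurch: 2 + 8 + 13 + 9 = 32
Best route has total 31 km.

31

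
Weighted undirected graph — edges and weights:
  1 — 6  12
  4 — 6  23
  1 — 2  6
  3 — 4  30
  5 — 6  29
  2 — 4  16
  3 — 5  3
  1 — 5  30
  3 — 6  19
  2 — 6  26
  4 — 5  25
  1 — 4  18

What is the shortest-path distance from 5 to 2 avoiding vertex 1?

A few of the 5→2 routes:
5→6→2: 29 + 26 = 55
5→3→4→2: 3 + 30 + 16 = 49
5→4→2: 25 + 16 = 41
5→3→6→2: 3 + 19 + 26 = 48
Best route has total 41.

41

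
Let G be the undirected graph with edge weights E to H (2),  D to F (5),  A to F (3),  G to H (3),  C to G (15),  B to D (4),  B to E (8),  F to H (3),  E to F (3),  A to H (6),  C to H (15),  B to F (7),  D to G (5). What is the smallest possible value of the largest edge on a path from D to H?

5

A few of the D→H routes:
D→F→E→H: max(5, 3, 2) = 5
D→G→H: max(5, 3) = 5
D→F→H: max(5, 3) = 5
D→B→F→A→H: max(4, 7, 3, 6) = 7
D→B→F→E→H: max(4, 7, 3, 2) = 7
D→F→A→H: max(5, 3, 6) = 6
Best route has worst link 5.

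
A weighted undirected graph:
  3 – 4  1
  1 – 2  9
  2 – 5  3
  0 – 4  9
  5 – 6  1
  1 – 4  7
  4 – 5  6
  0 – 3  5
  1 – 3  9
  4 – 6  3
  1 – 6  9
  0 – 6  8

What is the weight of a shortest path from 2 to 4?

A few of the 2→4 routes:
2 → 1 → 4: 9 + 7 = 16
2 → 5 → 6 → 0 → 3 → 4: 3 + 1 + 8 + 5 + 1 = 18
2 → 5 → 6 → 4: 3 + 1 + 3 = 7
2 → 5 → 4: 3 + 6 = 9
Shortest: 7.

7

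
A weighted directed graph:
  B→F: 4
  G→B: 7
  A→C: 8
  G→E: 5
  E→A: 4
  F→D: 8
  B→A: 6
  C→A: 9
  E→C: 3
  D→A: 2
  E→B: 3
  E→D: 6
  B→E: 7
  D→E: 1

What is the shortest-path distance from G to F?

Paths from G to F:
G - B - F: 7 + 4 = 11
G - E - B - F: 5 + 3 + 4 = 12
The minimum is 11.

11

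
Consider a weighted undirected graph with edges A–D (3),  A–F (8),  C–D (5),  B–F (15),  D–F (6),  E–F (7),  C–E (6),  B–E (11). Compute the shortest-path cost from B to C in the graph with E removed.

Routes from B to C avoiding E:
B -> F -> D -> C: 15 + 6 + 5 = 26
B -> F -> A -> D -> C: 15 + 8 + 3 + 5 = 31
The minimum is 26.

26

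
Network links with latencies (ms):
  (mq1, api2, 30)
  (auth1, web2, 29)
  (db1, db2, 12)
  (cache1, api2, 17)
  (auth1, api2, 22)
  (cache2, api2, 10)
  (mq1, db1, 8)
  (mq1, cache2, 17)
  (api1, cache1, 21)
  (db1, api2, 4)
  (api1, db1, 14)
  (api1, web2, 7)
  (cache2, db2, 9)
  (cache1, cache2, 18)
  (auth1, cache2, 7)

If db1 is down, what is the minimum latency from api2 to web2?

Some routes from api2 to web2 avoiding db1:
api2 - cache2 - auth1 - web2: 10 + 7 + 29 = 46
api2 - cache1 - api1 - web2: 17 + 21 + 7 = 45
api2 - auth1 - web2: 22 + 29 = 51
Shortest: 45 ms.

45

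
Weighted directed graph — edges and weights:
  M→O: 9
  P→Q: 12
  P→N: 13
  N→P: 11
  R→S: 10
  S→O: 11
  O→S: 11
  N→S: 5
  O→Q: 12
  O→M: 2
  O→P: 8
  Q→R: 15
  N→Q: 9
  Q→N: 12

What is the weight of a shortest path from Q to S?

Candidate routes:
Q→N→S: 12 + 5 = 17
Q→R→S: 15 + 10 = 25
Shortest: 17.

17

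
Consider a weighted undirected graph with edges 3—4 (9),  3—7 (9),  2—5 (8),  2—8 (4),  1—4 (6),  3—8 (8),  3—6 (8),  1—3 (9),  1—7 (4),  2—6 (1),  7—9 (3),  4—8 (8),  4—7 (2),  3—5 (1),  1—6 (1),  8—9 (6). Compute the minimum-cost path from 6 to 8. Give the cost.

Checking several routes:
6 → 2 → 8: 1 + 4 = 5
6 → 1 → 7 → 9 → 8: 1 + 4 + 3 + 6 = 14
6 → 1 → 4 → 8: 1 + 6 + 8 = 15
Shortest: 5.

5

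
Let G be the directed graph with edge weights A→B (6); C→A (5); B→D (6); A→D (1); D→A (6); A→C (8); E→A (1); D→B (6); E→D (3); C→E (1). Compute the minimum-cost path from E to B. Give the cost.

7

Paths from E to B:
E-A-B: 1 + 6 = 7
E-D-B: 3 + 6 = 9
E-A-D-B: 1 + 1 + 6 = 8
E-D-A-B: 3 + 6 + 6 = 15
The minimum is 7.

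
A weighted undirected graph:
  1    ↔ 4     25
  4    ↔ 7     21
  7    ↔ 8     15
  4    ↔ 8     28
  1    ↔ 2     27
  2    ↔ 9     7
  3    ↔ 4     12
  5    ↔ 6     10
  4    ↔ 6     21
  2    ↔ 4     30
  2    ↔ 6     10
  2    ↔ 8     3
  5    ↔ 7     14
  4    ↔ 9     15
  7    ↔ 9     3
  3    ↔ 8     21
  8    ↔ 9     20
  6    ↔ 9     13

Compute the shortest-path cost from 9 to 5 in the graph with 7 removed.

A few of the 9→5 routes:
9 -> 6 -> 5: 13 + 10 = 23
9 -> 8 -> 2 -> 6 -> 5: 20 + 3 + 10 + 10 = 43
9 -> 2 -> 6 -> 5: 7 + 10 + 10 = 27
Best route has total 23.

23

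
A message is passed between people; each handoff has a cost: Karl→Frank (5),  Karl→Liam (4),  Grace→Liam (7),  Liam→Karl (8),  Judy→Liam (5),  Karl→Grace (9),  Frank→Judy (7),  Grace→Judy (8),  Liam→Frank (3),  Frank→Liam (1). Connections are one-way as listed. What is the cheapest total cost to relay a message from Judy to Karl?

Routes from Judy to Karl:
Judy-Liam-Karl: 5 + 8 = 13
Shortest: 13.

13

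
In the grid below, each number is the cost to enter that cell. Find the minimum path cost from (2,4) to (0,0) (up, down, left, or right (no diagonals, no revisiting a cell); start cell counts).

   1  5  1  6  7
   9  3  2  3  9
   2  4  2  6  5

22

Path [2,4] [2,3] [2,2] [1,2] [0,2] [0,1] [0,0]: 5 + 6 + 2 + 2 + 1 + 5 + 1 = 22.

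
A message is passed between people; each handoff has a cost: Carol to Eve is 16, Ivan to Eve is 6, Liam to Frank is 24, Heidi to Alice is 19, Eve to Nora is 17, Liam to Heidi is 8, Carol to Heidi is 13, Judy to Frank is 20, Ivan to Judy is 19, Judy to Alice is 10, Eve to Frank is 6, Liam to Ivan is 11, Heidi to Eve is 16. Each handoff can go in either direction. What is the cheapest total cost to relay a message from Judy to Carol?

Some routes from Judy to Carol:
Judy -> Ivan -> Eve -> Carol: 19 + 6 + 16 = 41
Judy -> Alice -> Heidi -> Carol: 10 + 19 + 13 = 42
Judy -> Ivan -> Liam -> Heidi -> Carol: 19 + 11 + 8 + 13 = 51
Judy -> Frank -> Eve -> Carol: 20 + 6 + 16 = 42
Best route has total 41.

41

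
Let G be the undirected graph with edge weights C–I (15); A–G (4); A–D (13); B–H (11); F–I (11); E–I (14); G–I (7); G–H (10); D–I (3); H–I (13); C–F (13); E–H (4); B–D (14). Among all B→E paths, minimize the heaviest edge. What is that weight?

Some routes from B to E:
B - H - E: max(11, 4) = 11
B - D - I - G - H - E: max(14, 3, 7, 10, 4) = 14
B - D - I - H - E: max(14, 3, 13, 4) = 14
B - D - A - G - H - E: max(14, 13, 4, 10, 4) = 14
B - D - I - E: max(14, 3, 14) = 14
Best route has worst link 11.

11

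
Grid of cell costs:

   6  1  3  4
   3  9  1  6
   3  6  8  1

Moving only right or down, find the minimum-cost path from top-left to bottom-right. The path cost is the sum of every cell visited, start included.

18

Path (0,0)→(0,1)→(0,2)→(1,2)→(1,3)→(2,3): 6 + 1 + 3 + 1 + 6 + 1 = 18.
For comparison, the top-then-right route costs 21.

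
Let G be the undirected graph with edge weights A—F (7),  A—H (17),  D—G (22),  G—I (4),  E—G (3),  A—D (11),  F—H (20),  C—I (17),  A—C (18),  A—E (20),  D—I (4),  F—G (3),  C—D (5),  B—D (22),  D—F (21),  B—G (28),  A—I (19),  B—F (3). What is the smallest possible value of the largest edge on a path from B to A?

7

Some routes from B to A:
B→F→A: max(3, 7) = 7
B→F→G→I→C→D→A: max(3, 3, 4, 17, 5, 11) = 17
B→F→G→I→D→A: max(3, 3, 4, 4, 11) = 11
B→F→G→I→C→A: max(3, 3, 4, 17, 18) = 18
B→F→G→I→D→C→A: max(3, 3, 4, 4, 5, 18) = 18
The minimum achievable maximum is 7.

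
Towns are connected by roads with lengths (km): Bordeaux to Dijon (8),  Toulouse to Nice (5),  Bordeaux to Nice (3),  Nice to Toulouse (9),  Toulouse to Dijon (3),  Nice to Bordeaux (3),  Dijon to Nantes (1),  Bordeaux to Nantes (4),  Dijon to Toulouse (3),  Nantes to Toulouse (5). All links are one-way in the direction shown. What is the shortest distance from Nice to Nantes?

Paths from Nice to Nantes:
Nice - Bordeaux - Nantes: 3 + 4 = 7
Nice - Toulouse - Dijon - Nantes: 9 + 3 + 1 = 13
Nice - Bordeaux - Dijon - Nantes: 3 + 8 + 1 = 12
Best route has total 7 km.

7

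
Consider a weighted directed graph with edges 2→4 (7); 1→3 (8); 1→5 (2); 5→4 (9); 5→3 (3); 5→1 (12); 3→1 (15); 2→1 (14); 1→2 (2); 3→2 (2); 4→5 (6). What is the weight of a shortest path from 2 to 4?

7

Routes from 2 to 4:
2 → 4: 7
2 → 1 → 5 → 4: 14 + 2 + 9 = 25
Shortest: 7.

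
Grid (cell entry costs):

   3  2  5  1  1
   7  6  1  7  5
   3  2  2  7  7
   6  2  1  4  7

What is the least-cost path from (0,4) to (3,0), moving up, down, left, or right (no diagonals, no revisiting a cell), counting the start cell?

19

Path r0c4 r0c3 r0c2 r1c2 r2c2 r3c2 r3c1 r3c0: 1 + 1 + 5 + 1 + 2 + 1 + 2 + 6 = 19.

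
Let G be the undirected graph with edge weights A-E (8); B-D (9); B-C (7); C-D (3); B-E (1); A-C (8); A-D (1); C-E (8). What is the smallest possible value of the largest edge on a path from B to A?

Checking several routes:
B→C→E→A: max(7, 8, 8) = 8
B→C→D→A: max(7, 3, 1) = 7
B→C→A: max(7, 8) = 8
B→E→A: max(1, 8) = 8
B→E→C→D→A: max(1, 8, 3, 1) = 8
Smallest bottleneck: 7.

7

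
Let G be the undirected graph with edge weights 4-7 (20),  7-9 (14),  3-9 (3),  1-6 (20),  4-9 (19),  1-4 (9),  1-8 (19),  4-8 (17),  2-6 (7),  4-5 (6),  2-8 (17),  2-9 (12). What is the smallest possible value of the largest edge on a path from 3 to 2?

12

Checking several routes:
3-9-2: max(3, 12) = 12
3-9-4-8-2: max(3, 19, 17, 17) = 19
3-9-4-1-8-2: max(3, 19, 9, 19, 17) = 19
Best route has worst link 12.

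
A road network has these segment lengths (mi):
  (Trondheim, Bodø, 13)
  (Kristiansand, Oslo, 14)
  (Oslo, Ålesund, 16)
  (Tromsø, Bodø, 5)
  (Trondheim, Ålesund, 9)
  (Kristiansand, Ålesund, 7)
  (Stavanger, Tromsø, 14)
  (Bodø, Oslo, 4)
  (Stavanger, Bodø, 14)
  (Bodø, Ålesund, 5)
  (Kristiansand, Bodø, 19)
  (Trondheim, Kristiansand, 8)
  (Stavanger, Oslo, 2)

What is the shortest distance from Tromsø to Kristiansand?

17

A few of the Tromsø→Kristiansand routes:
Tromsø - Stavanger - Oslo - Kristiansand: 14 + 2 + 14 = 30
Tromsø - Bodø - Trondheim - Kristiansand: 5 + 13 + 8 = 26
Tromsø - Bodø - Ålesund - Kristiansand: 5 + 5 + 7 = 17
Tromsø - Bodø - Kristiansand: 5 + 19 = 24
Tromsø - Bodø - Oslo - Kristiansand: 5 + 4 + 14 = 23
Tromsø - Bodø - Ålesund - Trondheim - Kristiansand: 5 + 5 + 9 + 8 = 27
Shortest: 17 mi.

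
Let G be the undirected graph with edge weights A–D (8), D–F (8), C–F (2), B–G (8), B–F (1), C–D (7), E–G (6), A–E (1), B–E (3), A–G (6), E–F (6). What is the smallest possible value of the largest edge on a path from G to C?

Comparing a few candidate routes:
G - E - B - F - C: max(6, 3, 1, 2) = 6
G - E - F - C: max(6, 6, 2) = 6
G - A - E - F - C: max(6, 1, 6, 2) = 6
G - A - E - B - F - C: max(6, 1, 3, 1, 2) = 6
Best route has worst link 6.

6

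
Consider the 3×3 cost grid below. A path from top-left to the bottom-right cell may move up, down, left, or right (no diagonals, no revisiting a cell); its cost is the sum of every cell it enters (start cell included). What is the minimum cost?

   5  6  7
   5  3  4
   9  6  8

25

One optimal route is [0,0] [1,0] [1,1] [1,2] [2,2].
Its cost is 5 + 5 + 3 + 4 + 8 = 25.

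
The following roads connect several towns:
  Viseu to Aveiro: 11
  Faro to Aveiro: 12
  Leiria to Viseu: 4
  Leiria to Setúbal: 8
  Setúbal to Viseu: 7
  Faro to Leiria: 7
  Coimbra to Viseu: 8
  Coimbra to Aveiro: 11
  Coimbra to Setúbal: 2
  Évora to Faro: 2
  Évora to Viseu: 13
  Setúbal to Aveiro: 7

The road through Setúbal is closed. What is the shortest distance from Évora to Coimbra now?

21

A few of the Évora→Coimbra routes:
Évora -> Faro -> Aveiro -> Coimbra: 2 + 12 + 11 = 25
Évora -> Viseu -> Coimbra: 13 + 8 = 21
Évora -> Faro -> Aveiro -> Viseu -> Coimbra: 2 + 12 + 11 + 8 = 33
Évora -> Faro -> Leiria -> Viseu -> Coimbra: 2 + 7 + 4 + 8 = 21
Shortest: 21.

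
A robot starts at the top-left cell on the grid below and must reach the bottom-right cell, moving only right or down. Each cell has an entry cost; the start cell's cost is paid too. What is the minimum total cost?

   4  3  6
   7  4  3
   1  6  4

One optimal route is [0,0]→[0,1]→[1,1]→[1,2]→[2,2].
Its cost is 4 + 3 + 4 + 3 + 4 = 18.

18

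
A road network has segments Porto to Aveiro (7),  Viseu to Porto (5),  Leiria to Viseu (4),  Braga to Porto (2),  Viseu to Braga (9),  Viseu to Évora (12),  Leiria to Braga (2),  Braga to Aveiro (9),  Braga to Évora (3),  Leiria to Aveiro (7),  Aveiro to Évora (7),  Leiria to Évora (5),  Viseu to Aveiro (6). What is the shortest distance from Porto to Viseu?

A few of the Porto→Viseu routes:
Porto -> Braga -> Leiria -> Viseu: 2 + 2 + 4 = 8
Porto -> Braga -> Évora -> Leiria -> Viseu: 2 + 3 + 5 + 4 = 14
Porto -> Viseu: 5
Porto -> Aveiro -> Viseu: 7 + 6 = 13
Porto -> Braga -> Viseu: 2 + 9 = 11
The minimum is 5 mi.

5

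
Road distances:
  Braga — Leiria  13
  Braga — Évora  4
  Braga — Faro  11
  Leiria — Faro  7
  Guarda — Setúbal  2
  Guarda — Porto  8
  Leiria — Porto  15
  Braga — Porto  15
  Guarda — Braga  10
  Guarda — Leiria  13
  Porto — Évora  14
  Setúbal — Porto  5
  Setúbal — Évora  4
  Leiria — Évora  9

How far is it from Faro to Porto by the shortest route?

22

A few of the Faro→Porto routes:
Faro-Braga-Porto: 11 + 15 = 26
Faro-Leiria-Porto: 7 + 15 = 22
Faro-Leiria-Évora-Setúbal-Porto: 7 + 9 + 4 + 5 = 25
Faro-Braga-Évora-Setúbal-Porto: 11 + 4 + 4 + 5 = 24
Best route has total 22.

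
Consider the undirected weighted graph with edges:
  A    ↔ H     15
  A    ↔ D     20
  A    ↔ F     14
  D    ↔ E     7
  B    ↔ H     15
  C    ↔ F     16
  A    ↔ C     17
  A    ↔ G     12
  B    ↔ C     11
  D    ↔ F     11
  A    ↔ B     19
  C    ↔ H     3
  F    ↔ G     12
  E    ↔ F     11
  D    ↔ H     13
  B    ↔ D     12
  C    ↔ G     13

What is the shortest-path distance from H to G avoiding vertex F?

16

Some routes from H to G avoiding F:
H→C→A→G: 3 + 17 + 12 = 32
H→A→G: 15 + 12 = 27
H→B→C→G: 15 + 11 + 13 = 39
H→C→G: 3 + 13 = 16
Best route has total 16.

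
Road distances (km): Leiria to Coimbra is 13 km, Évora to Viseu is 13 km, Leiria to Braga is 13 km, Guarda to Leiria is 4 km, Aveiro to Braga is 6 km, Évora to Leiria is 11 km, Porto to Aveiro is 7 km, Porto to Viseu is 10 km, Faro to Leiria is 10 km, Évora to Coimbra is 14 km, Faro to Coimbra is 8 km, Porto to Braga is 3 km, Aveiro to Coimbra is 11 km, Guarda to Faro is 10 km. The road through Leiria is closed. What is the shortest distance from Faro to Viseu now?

35

Routes from Faro to Viseu avoiding Leiria:
Faro → Coimbra → Aveiro → Braga → Porto → Viseu: 8 + 11 + 6 + 3 + 10 = 38
Faro → Coimbra → Aveiro → Porto → Viseu: 8 + 11 + 7 + 10 = 36
Faro → Coimbra → Évora → Viseu: 8 + 14 + 13 = 35
The minimum is 35 km.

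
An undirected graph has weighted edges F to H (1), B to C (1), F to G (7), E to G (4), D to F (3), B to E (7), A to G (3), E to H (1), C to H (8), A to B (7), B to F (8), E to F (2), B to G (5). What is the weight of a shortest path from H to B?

8

Checking several routes:
H → F → B: 1 + 8 = 9
H → E → B: 1 + 7 = 8
H → E → G → B: 1 + 4 + 5 = 10
H → F → E → B: 1 + 2 + 7 = 10
H → C → B: 8 + 1 = 9
Shortest: 8.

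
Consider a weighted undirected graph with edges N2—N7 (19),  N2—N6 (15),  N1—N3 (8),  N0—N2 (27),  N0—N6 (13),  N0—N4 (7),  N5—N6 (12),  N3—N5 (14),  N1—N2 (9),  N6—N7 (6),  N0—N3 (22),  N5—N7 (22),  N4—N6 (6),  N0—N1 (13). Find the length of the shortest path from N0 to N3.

21

Comparing a few candidate routes:
N0 → N2 → N1 → N3: 27 + 9 + 8 = 44
N0 → N1 → N3: 13 + 8 = 21
N0 → N3: 22
N0 → N6 → N5 → N3: 13 + 12 + 14 = 39
N0 → N4 → N6 → N5 → N3: 7 + 6 + 12 + 14 = 39
Best route has total 21.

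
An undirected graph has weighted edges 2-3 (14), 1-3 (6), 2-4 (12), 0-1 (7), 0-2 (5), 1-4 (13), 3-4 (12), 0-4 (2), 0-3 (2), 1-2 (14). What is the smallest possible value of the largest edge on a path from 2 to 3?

Checking several routes:
2 -> 0 -> 3: max(5, 2) = 5
2 -> 0 -> 1 -> 3: max(5, 7, 6) = 7
2 -> 4 -> 0 -> 1 -> 3: max(12, 2, 7, 6) = 12
2 -> 4 -> 3: max(12, 12) = 12
The minimum achievable maximum is 5.

5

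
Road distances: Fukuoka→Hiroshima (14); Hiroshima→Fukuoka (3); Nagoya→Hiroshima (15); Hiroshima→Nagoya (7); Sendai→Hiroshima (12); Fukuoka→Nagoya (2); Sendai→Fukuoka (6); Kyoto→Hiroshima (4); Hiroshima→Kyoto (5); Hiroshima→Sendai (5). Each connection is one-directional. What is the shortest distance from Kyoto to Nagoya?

Routes from Kyoto to Nagoya:
Kyoto-Hiroshima-Sendai-Fukuoka-Nagoya: 4 + 5 + 6 + 2 = 17
Kyoto-Hiroshima-Nagoya: 4 + 7 = 11
Kyoto-Hiroshima-Fukuoka-Nagoya: 4 + 3 + 2 = 9
Best route has total 9.

9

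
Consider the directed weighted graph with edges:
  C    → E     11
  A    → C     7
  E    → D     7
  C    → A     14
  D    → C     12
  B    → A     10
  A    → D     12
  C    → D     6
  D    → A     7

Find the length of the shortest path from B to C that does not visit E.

17

Candidate routes:
B - A - C: 10 + 7 = 17
B - A - D - C: 10 + 12 + 12 = 34
Shortest: 17.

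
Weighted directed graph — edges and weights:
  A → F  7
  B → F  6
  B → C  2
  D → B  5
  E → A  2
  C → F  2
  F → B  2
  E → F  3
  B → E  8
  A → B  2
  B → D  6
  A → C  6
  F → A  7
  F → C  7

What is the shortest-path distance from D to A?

15

Routes from D to A:
D → B → F → A: 5 + 6 + 7 = 18
D → B → E → F → A: 5 + 8 + 3 + 7 = 23
D → B → C → F → A: 5 + 2 + 2 + 7 = 16
D → B → E → A: 5 + 8 + 2 = 15
The minimum is 15.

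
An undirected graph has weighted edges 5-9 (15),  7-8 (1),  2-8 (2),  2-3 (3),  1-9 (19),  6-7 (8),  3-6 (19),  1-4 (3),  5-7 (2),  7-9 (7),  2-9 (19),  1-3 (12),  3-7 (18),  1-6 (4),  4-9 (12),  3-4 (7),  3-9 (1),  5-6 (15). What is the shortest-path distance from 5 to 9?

Checking several routes:
5-9: 15
5-7-9: 2 + 7 = 9
5-7-8-2-3-9: 2 + 1 + 2 + 3 + 1 = 9
The minimum is 9.

9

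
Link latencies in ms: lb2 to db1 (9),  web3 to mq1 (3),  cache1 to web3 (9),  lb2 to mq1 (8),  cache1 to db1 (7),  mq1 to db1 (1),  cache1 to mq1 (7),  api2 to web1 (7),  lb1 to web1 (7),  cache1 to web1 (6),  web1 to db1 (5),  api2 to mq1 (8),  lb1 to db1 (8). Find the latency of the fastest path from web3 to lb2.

Some routes from web3 to lb2:
web3 -> cache1 -> db1 -> mq1 -> lb2: 9 + 7 + 1 + 8 = 25
web3 -> cache1 -> mq1 -> lb2: 9 + 7 + 8 = 24
web3 -> cache1 -> mq1 -> db1 -> lb2: 9 + 7 + 1 + 9 = 26
web3 -> mq1 -> db1 -> lb2: 3 + 1 + 9 = 13
web3 -> cache1 -> db1 -> lb2: 9 + 7 + 9 = 25
web3 -> mq1 -> lb2: 3 + 8 = 11
Shortest: 11 ms.

11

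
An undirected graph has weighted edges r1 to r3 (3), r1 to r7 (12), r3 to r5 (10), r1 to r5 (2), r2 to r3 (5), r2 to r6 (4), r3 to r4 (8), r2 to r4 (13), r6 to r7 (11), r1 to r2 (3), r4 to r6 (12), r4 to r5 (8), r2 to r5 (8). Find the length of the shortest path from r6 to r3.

Comparing a few candidate routes:
r6 -> r2 -> r5 -> r1 -> r3: 4 + 8 + 2 + 3 = 17
r6 -> r2 -> r1 -> r3: 4 + 3 + 3 = 10
r6 -> r2 -> r3: 4 + 5 = 9
Shortest: 9.

9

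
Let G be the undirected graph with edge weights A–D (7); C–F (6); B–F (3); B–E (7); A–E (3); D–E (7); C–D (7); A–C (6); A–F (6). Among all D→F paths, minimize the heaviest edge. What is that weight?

7

Some routes from D to F:
D - A - C - F: max(7, 6, 6) = 7
D - E - B - F: max(7, 7, 3) = 7
D - A - E - B - F: max(7, 3, 7, 3) = 7
D - A - F: max(7, 6) = 7
D - E - A - F: max(7, 3, 6) = 7
Smallest bottleneck: 7.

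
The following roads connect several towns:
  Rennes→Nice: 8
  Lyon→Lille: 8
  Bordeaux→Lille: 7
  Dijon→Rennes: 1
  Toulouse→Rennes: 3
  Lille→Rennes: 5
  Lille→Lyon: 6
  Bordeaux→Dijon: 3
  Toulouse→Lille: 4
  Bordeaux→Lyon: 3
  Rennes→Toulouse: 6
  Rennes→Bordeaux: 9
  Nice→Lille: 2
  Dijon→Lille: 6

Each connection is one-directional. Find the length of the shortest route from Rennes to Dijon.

Routes from Rennes to Dijon:
Rennes - Bordeaux - Dijon: 9 + 3 = 12
The minimum is 12.

12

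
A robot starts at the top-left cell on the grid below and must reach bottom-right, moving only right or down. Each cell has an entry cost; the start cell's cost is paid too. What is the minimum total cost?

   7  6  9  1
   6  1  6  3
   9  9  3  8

One optimal route is (0,0) -> (0,1) -> (1,1) -> (1,2) -> (1,3) -> (2,3).
Its cost is 7 + 6 + 1 + 6 + 3 + 8 = 31.

31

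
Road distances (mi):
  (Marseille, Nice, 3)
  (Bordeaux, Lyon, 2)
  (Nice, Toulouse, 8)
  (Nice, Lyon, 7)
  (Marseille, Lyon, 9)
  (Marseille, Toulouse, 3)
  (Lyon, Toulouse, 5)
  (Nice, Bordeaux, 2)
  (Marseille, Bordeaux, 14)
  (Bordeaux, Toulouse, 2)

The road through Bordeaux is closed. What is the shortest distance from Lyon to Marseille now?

Paths from Lyon to Marseille avoiding Bordeaux:
Lyon→Nice→Marseille: 7 + 3 = 10
Lyon→Toulouse→Marseille: 5 + 3 = 8
Lyon→Marseille: 9
Lyon→Toulouse→Nice→Marseille: 5 + 8 + 3 = 16
Lyon→Nice→Toulouse→Marseille: 7 + 8 + 3 = 18
The minimum is 8 mi.

8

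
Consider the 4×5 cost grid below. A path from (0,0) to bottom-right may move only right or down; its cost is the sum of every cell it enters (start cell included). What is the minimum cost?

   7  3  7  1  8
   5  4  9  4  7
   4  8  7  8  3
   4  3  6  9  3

Cheapest: [0,0]→[0,1]→[0,2]→[0,3]→[1,3]→[1,4]→[2,4]→[3,4]
  7 + 3 + 7 + 1 + 4 + 7 + 3 + 3 = 35
(Top row then right column would cost 39.)

35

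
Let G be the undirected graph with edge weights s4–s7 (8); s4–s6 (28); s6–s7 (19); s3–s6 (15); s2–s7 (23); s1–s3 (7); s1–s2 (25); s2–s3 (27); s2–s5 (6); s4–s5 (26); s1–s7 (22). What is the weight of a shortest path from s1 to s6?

Comparing a few candidate routes:
s1 -> s3 -> s6: 7 + 15 = 22
s1 -> s7 -> s4 -> s6: 22 + 8 + 28 = 58
s1 -> s2 -> s3 -> s6: 25 + 27 + 15 = 67
s1 -> s7 -> s6: 22 + 19 = 41
s1 -> s2 -> s7 -> s6: 25 + 23 + 19 = 67
The minimum is 22.

22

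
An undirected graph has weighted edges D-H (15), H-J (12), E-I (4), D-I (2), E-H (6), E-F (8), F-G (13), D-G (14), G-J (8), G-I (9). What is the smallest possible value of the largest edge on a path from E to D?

Checking several routes:
E -> I -> D: max(4, 2) = 4
E -> F -> G -> I -> D: max(8, 13, 9, 2) = 13
E -> I -> G -> D: max(4, 9, 14) = 14
E -> H -> J -> G -> I -> D: max(6, 12, 8, 9, 2) = 12
The minimum achievable maximum is 4.

4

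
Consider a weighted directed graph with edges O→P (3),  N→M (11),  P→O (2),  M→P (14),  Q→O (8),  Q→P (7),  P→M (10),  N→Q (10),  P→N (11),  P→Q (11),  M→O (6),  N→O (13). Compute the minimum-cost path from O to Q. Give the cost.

14

Routes from O to Q:
O → P → N → Q: 3 + 11 + 10 = 24
O → P → Q: 3 + 11 = 14
Shortest: 14.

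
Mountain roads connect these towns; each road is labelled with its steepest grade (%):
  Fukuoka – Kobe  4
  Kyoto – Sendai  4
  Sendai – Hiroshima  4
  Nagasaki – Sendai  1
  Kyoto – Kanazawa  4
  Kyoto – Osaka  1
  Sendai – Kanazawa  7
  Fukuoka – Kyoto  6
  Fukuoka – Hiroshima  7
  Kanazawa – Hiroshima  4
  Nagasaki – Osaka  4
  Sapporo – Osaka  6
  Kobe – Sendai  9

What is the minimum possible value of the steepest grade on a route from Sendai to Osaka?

4

Comparing a few candidate routes:
Sendai -> Hiroshima -> Kanazawa -> Kyoto -> Osaka: max(4, 4, 4, 1) = 4
Sendai -> Kyoto -> Osaka: max(4, 1) = 4
Sendai -> Nagasaki -> Osaka: max(1, 4) = 4
Sendai -> Hiroshima -> Fukuoka -> Kyoto -> Osaka: max(4, 7, 6, 1) = 7
Best route has worst link 4%.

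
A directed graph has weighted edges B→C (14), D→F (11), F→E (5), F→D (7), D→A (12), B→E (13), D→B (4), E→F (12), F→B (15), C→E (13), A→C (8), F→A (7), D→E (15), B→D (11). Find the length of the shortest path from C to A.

32

Routes from C to A:
C-E-F-A: 13 + 12 + 7 = 32
C-E-F-B-D-A: 13 + 12 + 15 + 11 + 12 = 63
C-E-F-D-A: 13 + 12 + 7 + 12 = 44
Shortest: 32.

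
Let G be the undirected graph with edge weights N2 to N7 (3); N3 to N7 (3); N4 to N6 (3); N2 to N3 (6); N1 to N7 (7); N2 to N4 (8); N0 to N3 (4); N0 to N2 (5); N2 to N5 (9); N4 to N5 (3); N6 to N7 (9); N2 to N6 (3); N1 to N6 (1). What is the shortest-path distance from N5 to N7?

12

Checking several routes:
N5→N2→N7: 9 + 3 = 12
N5→N4→N6→N1→N7: 3 + 3 + 1 + 7 = 14
N5→N4→N2→N7: 3 + 8 + 3 = 14
N5→N4→N6→N2→N7: 3 + 3 + 3 + 3 = 12
The minimum is 12.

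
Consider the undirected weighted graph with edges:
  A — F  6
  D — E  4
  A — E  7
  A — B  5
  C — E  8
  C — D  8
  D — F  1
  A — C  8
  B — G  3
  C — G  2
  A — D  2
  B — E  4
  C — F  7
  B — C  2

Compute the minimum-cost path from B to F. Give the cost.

Checking several routes:
B -> A -> D -> F: 5 + 2 + 1 = 8
B -> G -> C -> F: 3 + 2 + 7 = 12
B -> E -> D -> F: 4 + 4 + 1 = 9
B -> C -> F: 2 + 7 = 9
B -> A -> F: 5 + 6 = 11
B -> C -> D -> F: 2 + 8 + 1 = 11
The minimum is 8.

8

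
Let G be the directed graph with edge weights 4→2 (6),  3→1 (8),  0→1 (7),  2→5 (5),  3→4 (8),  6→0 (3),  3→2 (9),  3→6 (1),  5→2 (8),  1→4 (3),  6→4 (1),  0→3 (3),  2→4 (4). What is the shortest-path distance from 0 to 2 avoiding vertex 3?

16

Candidate routes:
0 → 1 → 4 → 2: 7 + 3 + 6 = 16
The minimum is 16.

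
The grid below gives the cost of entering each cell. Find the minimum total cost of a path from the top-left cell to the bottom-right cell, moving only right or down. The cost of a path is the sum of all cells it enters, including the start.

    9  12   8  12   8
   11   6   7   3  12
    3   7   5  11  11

Best path: [0,0] → [1,0] → [2,0] → [2,1] → [2,2] → [2,3] → [2,4]
Cost: 9 + 11 + 3 + 7 + 5 + 11 + 11 = 57
For comparison, the top-then-right route costs 72.

57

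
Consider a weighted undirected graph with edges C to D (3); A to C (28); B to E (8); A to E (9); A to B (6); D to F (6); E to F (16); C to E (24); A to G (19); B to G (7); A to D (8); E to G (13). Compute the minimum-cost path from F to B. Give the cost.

A few of the F→B routes:
F-E-B: 16 + 8 = 24
F-D-A-E-B: 6 + 8 + 9 + 8 = 31
F-E-A-B: 16 + 9 + 6 = 31
F-D-A-B: 6 + 8 + 6 = 20
F-E-G-B: 16 + 13 + 7 = 36
Best route has total 20.

20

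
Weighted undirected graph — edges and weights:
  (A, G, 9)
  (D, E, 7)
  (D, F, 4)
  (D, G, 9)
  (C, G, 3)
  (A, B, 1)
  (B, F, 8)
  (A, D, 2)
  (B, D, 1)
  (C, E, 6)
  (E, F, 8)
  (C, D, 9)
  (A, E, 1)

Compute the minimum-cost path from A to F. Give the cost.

6

Comparing a few candidate routes:
A - B - F: 1 + 8 = 9
A - E - F: 1 + 8 = 9
A - D - B - F: 2 + 1 + 8 = 11
A - D - F: 2 + 4 = 6
A - B - D - F: 1 + 1 + 4 = 6
Shortest: 6.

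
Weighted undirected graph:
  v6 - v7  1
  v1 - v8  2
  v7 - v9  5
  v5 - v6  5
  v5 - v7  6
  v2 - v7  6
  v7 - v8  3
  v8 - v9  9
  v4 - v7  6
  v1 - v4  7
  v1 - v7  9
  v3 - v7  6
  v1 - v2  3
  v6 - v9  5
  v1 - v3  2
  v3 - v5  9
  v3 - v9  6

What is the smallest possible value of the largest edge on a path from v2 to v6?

3

Comparing a few candidate routes:
v2 -> v1 -> v8 -> v7 -> v9 -> v6: max(3, 2, 3, 5, 5) = 5
v2 -> v1 -> v8 -> v7 -> v6: max(3, 2, 3, 1) = 3
v2 -> v1 -> v3 -> v9 -> v7 -> v5 -> v6: max(3, 2, 6, 5, 6, 5) = 6
v2 -> v1 -> v3 -> v9 -> v7 -> v6: max(3, 2, 6, 5, 1) = 6
The minimum achievable maximum is 3.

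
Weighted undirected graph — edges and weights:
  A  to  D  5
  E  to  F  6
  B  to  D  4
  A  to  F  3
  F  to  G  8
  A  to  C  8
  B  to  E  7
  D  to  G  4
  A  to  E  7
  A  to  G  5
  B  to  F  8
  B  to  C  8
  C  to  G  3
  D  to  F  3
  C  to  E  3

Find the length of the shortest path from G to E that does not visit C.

Some routes from G to E avoiding C:
G→F→E: 8 + 6 = 14
G→D→F→E: 4 + 3 + 6 = 13
G→A→E: 5 + 7 = 12
G→A→F→E: 5 + 3 + 6 = 14
The minimum is 12.

12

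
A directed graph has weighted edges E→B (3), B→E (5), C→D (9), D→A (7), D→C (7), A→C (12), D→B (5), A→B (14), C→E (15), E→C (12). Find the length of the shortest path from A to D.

Paths from A to D:
A → C → D: 12 + 9 = 21
A → B → E → C → D: 14 + 5 + 12 + 9 = 40
The minimum is 21.

21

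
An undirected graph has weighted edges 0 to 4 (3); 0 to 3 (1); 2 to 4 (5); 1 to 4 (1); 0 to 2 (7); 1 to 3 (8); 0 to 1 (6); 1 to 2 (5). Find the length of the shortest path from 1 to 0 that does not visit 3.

Candidate routes:
1 -> 4 -> 2 -> 0: 1 + 5 + 7 = 13
1 -> 0: 6
1 -> 4 -> 0: 1 + 3 = 4
1 -> 2 -> 0: 5 + 7 = 12
1 -> 2 -> 4 -> 0: 5 + 5 + 3 = 13
Shortest: 4.

4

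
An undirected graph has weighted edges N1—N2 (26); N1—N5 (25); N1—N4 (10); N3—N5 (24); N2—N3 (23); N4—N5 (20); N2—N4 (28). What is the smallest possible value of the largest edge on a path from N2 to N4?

Paths from N2 to N4:
N2-N1-N4: max(26, 10) = 26
N2-N3-N5-N1-N4: max(23, 24, 25, 10) = 25
N2-N4: max(28) = 28
N2-N1-N5-N4: max(26, 25, 20) = 26
N2-N3-N5-N4: max(23, 24, 20) = 24
Smallest bottleneck: 24.

24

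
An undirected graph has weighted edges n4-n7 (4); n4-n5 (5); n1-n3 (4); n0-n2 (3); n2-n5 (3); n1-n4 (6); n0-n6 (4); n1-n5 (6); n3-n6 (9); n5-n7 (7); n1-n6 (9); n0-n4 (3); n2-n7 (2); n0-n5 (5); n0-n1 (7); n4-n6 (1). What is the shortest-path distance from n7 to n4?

4

A few of the n7→n4 routes:
n7 - n2 - n0 - n4: 2 + 3 + 3 = 8
n7 - n2 - n5 - n4: 2 + 3 + 5 = 10
n7 - n4: 4
Shortest: 4.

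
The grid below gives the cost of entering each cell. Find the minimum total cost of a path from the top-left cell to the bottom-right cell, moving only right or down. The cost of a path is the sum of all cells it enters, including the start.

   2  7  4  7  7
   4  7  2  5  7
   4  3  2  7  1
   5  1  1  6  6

Best path: r0c0→r1c0→r2c0→r2c1→r3c1→r3c2→r3c3→r3c4
Cost: 2 + 4 + 4 + 3 + 1 + 1 + 6 + 6 = 27

27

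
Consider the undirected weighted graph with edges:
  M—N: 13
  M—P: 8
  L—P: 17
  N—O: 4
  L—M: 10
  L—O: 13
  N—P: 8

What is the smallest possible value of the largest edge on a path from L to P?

10

Some routes from L to P:
L-M-P: max(10, 8) = 10
L-O-N-M-P: max(13, 4, 13, 8) = 13
L-O-N-P: max(13, 4, 8) = 13
Best route has worst link 10.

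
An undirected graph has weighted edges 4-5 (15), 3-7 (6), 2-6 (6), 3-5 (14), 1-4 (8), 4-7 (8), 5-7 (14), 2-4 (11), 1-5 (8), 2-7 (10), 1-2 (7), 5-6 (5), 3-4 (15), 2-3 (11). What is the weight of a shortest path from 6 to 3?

A few of the 6→3 routes:
6 -> 5 -> 1 -> 2 -> 3: 5 + 8 + 7 + 11 = 31
6 -> 5 -> 3: 5 + 14 = 19
6 -> 2 -> 3: 6 + 11 = 17
6 -> 2 -> 7 -> 3: 6 + 10 + 6 = 22
6 -> 5 -> 7 -> 3: 5 + 14 + 6 = 25
The minimum is 17.

17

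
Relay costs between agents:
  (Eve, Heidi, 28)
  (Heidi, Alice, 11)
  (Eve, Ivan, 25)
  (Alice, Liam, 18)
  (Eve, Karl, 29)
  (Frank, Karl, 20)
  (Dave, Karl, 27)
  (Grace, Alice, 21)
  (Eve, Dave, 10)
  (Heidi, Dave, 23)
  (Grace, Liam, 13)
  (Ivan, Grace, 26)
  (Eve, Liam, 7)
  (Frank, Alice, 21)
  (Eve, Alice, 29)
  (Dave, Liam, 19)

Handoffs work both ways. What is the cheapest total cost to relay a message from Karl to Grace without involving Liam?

Comparing a few candidate routes:
Karl -> Eve -> Alice -> Grace: 29 + 29 + 21 = 79
Karl -> Dave -> Eve -> Alice -> Grace: 27 + 10 + 29 + 21 = 87
Karl -> Dave -> Heidi -> Alice -> Grace: 27 + 23 + 11 + 21 = 82
Karl -> Frank -> Alice -> Grace: 20 + 21 + 21 = 62
Karl -> Eve -> Ivan -> Grace: 29 + 25 + 26 = 80
Shortest: 62.

62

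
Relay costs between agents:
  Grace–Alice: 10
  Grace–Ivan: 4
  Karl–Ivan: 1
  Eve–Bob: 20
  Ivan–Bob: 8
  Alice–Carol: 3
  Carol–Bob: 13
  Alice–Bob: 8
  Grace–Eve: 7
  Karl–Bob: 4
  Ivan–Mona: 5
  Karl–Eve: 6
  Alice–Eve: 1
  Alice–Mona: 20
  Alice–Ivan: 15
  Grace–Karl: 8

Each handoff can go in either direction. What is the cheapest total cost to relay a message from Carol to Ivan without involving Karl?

Some routes from Carol to Ivan avoiding Karl:
Carol -> Alice -> Ivan: 3 + 15 = 18
Carol -> Alice -> Bob -> Ivan: 3 + 8 + 8 = 19
Carol -> Alice -> Grace -> Ivan: 3 + 10 + 4 = 17
Carol -> Alice -> Eve -> Grace -> Ivan: 3 + 1 + 7 + 4 = 15
The minimum is 15.

15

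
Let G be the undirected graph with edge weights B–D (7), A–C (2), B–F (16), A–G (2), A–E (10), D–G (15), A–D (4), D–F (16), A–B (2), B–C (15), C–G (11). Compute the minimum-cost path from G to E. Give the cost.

12

A few of the G→E routes:
G - A - E: 2 + 10 = 12
G - D - A - E: 15 + 4 + 10 = 29
G - C - A - E: 11 + 2 + 10 = 23
G - C - B - A - E: 11 + 15 + 2 + 10 = 38
G - D - B - A - E: 15 + 7 + 2 + 10 = 34
G - C - B - D - A - E: 11 + 15 + 7 + 4 + 10 = 47
The minimum is 12.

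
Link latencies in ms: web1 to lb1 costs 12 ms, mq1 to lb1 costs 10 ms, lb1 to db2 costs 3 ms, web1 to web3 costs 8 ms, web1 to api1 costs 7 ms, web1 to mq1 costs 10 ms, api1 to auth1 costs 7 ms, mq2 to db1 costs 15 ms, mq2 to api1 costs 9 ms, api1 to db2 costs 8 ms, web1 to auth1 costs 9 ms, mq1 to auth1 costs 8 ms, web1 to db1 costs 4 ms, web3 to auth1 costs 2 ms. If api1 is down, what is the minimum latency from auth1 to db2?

21

Routes from auth1 to db2 avoiding api1:
auth1-web1-mq1-lb1-db2: 9 + 10 + 10 + 3 = 32
auth1-mq1-web1-lb1-db2: 8 + 10 + 12 + 3 = 33
auth1-mq1-lb1-db2: 8 + 10 + 3 = 21
auth1-web3-web1-mq1-lb1-db2: 2 + 8 + 10 + 10 + 3 = 33
auth1-web1-lb1-db2: 9 + 12 + 3 = 24
auth1-web3-web1-lb1-db2: 2 + 8 + 12 + 3 = 25
The minimum is 21 ms.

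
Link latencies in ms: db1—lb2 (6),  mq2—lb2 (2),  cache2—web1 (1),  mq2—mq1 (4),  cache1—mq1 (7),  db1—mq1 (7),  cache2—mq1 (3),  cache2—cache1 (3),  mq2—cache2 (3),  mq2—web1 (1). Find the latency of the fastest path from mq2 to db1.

Candidate routes:
mq2-cache2-cache1-mq1-db1: 3 + 3 + 7 + 7 = 20
mq2-cache2-mq1-db1: 3 + 3 + 7 = 13
mq2-web1-cache2-mq1-db1: 1 + 1 + 3 + 7 = 12
mq2-mq1-db1: 4 + 7 = 11
mq2-lb2-db1: 2 + 6 = 8
mq2-web1-cache2-cache1-mq1-db1: 1 + 1 + 3 + 7 + 7 = 19
The minimum is 8 ms.

8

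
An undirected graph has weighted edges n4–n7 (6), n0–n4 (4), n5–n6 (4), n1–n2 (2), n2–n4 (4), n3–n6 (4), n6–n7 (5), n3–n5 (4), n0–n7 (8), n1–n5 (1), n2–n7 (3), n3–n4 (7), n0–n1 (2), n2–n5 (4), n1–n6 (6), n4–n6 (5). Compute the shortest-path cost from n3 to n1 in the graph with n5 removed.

Comparing a few candidate routes:
n3-n4-n2-n1: 7 + 4 + 2 = 13
n3-n4-n0-n1: 7 + 4 + 2 = 13
n3-n6-n1: 4 + 6 = 10
Shortest: 10.

10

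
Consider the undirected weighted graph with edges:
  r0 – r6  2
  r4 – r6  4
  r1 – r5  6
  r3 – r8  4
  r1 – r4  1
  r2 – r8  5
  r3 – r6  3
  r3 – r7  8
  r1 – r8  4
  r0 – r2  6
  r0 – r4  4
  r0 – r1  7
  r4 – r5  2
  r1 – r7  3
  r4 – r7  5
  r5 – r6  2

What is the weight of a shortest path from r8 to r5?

7

Checking several routes:
r8 - r1 - r5: 4 + 6 = 10
r8 - r3 - r6 - r5: 4 + 3 + 2 = 9
r8 - r3 - r6 - r4 - r5: 4 + 3 + 4 + 2 = 13
r8 - r1 - r4 - r5: 4 + 1 + 2 = 7
r8 - r1 - r4 - r6 - r5: 4 + 1 + 4 + 2 = 11
Shortest: 7.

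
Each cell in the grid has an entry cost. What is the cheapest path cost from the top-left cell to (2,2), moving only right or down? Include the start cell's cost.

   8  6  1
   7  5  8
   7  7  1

Best path: r0c0→r0c1→r0c2→r1c2→r2c2
Cost: 8 + 6 + 1 + 8 + 1 = 24

24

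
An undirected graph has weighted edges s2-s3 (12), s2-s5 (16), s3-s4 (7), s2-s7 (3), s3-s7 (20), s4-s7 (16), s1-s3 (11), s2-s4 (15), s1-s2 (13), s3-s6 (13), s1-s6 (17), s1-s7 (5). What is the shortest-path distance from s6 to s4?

A few of the s6→s4 routes:
s6 - s3 - s2 - s4: 13 + 12 + 15 = 40
s6 - s1 - s7 - s2 - s4: 17 + 5 + 3 + 15 = 40
s6 - s3 - s4: 13 + 7 = 20
s6 - s1 - s7 - s4: 17 + 5 + 16 = 38
s6 - s1 - s3 - s4: 17 + 11 + 7 = 35
Best route has total 20.

20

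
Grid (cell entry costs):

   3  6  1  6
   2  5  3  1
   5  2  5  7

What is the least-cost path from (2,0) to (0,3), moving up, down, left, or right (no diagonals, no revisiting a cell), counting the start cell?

Best path: r2c0 r1c0 r1c1 r1c2 r0c2 r0c3
Cost: 5 + 2 + 5 + 3 + 1 + 6 = 22

22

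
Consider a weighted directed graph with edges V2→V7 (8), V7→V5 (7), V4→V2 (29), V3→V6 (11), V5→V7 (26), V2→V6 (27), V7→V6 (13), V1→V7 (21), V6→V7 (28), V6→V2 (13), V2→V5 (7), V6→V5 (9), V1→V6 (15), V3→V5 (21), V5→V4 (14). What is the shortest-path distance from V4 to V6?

Candidate routes:
V4 → V2 → V6: 29 + 27 = 56
V4 → V2 → V5 → V7 → V6: 29 + 7 + 26 + 13 = 75
V4 → V2 → V7 → V6: 29 + 8 + 13 = 50
The minimum is 50.

50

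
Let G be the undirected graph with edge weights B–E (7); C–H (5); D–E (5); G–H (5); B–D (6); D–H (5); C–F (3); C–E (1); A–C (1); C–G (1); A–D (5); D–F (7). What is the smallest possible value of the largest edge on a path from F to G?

Comparing a few candidate routes:
F - C - G: max(3, 1) = 3
F - C - E - D - H - G: max(3, 1, 5, 5, 5) = 5
F - C - A - D - H - G: max(3, 1, 5, 5, 5) = 5
F - C - H - G: max(3, 5, 5) = 5
Best route has worst link 3.

3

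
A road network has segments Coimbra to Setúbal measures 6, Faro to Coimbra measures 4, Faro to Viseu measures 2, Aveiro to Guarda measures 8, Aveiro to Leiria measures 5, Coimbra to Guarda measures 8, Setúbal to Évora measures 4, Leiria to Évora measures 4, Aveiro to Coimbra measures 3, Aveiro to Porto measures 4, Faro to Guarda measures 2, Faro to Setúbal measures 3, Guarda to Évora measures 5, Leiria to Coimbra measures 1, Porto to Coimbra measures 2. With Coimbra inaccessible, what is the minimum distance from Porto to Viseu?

A few of the Porto→Viseu routes:
Porto-Aveiro-Guarda-Faro-Viseu: 4 + 8 + 2 + 2 = 16
Porto-Aveiro-Leiria-Évora-Setúbal-Faro-Viseu: 4 + 5 + 4 + 4 + 3 + 2 = 22
Porto-Aveiro-Leiria-Évora-Guarda-Faro-Viseu: 4 + 5 + 4 + 5 + 2 + 2 = 22
Best route has total 16.

16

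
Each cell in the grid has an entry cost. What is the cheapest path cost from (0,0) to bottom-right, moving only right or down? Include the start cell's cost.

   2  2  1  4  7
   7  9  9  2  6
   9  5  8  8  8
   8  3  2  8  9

34

Path [0,0] → [0,1] → [0,2] → [0,3] → [1,3] → [1,4] → [2,4] → [3,4]: 2 + 2 + 1 + 4 + 2 + 6 + 8 + 9 = 34.
(Top row then right column would cost 39.)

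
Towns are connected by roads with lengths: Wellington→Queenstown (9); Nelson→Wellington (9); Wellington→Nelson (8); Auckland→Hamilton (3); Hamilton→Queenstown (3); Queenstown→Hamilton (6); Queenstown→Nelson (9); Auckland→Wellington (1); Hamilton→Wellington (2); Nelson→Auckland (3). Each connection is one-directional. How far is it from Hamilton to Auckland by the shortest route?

Paths from Hamilton to Auckland:
Hamilton-Wellington-Nelson-Auckland: 2 + 8 + 3 = 13
Hamilton-Queenstown-Nelson-Auckland: 3 + 9 + 3 = 15
Hamilton-Wellington-Queenstown-Nelson-Auckland: 2 + 9 + 9 + 3 = 23
Shortest: 13.

13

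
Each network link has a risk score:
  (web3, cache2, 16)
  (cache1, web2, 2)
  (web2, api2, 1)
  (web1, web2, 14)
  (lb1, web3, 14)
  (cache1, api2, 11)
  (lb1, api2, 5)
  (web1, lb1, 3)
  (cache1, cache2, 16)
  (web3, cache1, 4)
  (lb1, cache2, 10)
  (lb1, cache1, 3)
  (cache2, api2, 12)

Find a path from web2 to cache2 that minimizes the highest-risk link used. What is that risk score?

10

Comparing a few candidate routes:
web2 -> cache1 -> api2 -> lb1 -> cache2: max(2, 11, 5, 10) = 11
web2 -> api2 -> lb1 -> cache2: max(1, 5, 10) = 10
web2 -> api2 -> cache1 -> lb1 -> cache2: max(1, 11, 3, 10) = 11
web2 -> cache1 -> lb1 -> cache2: max(2, 3, 10) = 10
web2 -> cache1 -> lb1 -> api2 -> cache2: max(2, 3, 5, 12) = 12
web2 -> api2 -> cache2: max(1, 12) = 12
Smallest bottleneck: 10.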